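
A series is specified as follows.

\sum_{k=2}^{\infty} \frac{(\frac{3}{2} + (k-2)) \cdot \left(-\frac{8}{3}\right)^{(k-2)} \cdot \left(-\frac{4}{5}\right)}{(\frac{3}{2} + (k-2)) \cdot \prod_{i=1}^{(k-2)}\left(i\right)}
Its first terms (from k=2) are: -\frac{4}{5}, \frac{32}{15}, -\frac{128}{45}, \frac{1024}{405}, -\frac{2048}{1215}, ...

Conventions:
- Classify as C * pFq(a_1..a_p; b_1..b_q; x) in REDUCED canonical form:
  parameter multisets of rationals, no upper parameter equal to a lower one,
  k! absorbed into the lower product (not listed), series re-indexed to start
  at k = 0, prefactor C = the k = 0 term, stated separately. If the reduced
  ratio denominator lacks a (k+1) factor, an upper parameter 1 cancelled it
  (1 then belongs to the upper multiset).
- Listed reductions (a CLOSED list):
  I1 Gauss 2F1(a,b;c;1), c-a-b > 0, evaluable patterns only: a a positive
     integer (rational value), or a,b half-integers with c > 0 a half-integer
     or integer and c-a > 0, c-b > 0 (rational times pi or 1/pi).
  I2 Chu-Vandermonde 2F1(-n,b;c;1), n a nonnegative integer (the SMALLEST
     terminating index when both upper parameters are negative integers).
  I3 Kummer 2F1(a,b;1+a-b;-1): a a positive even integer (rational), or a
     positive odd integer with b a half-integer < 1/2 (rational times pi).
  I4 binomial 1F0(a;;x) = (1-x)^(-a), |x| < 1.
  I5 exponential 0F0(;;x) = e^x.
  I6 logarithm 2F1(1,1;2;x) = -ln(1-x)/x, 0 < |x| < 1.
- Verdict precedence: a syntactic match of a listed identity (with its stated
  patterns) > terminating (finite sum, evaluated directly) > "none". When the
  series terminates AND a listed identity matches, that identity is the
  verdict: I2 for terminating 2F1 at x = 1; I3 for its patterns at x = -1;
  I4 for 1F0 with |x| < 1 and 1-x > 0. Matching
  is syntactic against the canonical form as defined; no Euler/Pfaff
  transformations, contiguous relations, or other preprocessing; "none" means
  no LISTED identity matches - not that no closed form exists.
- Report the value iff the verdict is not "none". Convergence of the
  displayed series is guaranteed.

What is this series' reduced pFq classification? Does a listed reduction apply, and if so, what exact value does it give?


Prefactor -\frac{4}{5}, argument -\frac{8}{3}: 0F0 with upper {-} over lower {-}. Verdict at x = -\frac{8}{3}: the exponential series (I5) matches (the 0F0 exponential series at x = -\frac{8}{3}). Exact value: \left(-\frac{4}{5}\right) \cdot e^{-\frac{8}{3}}.

Key step: with t_0 = -\frac{4}{5}, the product of the first k integers (prefactor -4/5) is k!.
Step ratio: r(k) = -\frac{8}{3} * 1 / [(k+1)] ; factor over Q: parameters, x = -\frac{8}{3}, and C = -\frac{4}{5}.


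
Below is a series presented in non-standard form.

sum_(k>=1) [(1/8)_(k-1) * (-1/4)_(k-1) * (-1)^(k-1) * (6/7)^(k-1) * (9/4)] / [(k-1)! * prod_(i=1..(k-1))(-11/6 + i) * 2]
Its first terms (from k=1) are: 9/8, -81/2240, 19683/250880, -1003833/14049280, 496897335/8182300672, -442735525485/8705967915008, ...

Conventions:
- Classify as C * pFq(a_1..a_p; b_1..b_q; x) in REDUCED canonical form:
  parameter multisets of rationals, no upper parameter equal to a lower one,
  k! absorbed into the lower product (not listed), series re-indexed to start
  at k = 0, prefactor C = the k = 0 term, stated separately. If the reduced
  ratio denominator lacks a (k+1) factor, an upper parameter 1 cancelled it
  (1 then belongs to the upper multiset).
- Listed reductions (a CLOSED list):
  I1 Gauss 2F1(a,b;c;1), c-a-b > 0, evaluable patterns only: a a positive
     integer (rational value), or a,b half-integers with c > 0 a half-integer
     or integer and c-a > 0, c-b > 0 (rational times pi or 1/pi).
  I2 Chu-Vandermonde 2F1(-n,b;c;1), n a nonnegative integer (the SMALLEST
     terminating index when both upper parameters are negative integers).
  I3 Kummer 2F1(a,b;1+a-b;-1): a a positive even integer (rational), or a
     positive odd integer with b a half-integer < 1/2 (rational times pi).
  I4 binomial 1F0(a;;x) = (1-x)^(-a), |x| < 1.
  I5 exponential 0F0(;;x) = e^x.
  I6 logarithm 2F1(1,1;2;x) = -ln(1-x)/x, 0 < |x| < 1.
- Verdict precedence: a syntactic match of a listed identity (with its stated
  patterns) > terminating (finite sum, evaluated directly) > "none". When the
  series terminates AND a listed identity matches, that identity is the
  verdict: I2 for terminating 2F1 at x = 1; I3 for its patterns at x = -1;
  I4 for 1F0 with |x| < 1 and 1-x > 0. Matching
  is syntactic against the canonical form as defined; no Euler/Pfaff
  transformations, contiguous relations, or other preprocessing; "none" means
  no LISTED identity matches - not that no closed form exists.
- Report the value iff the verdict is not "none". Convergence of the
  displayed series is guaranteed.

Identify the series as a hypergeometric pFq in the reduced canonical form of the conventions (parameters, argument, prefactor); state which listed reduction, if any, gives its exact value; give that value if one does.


Canonical form: C = 9/8 times 2F1 with upper {-1/4, 1/8}, lower {-5/6}, x = -6/7. Verdict: none. Every listed pattern misses the 2F1 form at -6/7, upper {-1/4, 1/8}.

Structural cue: t_0 being 9/8, the constant factors (C = 9/8, x = -6/7) combine into one prefactor.
Adjacent-term ratio: r(k) = (-6/7) * (k-1/4) (k+1/8) / [(k-5/6) (k+1)] - poly over poly, x = (-6/7) from leading terms; C = 9/8 at k = 0.


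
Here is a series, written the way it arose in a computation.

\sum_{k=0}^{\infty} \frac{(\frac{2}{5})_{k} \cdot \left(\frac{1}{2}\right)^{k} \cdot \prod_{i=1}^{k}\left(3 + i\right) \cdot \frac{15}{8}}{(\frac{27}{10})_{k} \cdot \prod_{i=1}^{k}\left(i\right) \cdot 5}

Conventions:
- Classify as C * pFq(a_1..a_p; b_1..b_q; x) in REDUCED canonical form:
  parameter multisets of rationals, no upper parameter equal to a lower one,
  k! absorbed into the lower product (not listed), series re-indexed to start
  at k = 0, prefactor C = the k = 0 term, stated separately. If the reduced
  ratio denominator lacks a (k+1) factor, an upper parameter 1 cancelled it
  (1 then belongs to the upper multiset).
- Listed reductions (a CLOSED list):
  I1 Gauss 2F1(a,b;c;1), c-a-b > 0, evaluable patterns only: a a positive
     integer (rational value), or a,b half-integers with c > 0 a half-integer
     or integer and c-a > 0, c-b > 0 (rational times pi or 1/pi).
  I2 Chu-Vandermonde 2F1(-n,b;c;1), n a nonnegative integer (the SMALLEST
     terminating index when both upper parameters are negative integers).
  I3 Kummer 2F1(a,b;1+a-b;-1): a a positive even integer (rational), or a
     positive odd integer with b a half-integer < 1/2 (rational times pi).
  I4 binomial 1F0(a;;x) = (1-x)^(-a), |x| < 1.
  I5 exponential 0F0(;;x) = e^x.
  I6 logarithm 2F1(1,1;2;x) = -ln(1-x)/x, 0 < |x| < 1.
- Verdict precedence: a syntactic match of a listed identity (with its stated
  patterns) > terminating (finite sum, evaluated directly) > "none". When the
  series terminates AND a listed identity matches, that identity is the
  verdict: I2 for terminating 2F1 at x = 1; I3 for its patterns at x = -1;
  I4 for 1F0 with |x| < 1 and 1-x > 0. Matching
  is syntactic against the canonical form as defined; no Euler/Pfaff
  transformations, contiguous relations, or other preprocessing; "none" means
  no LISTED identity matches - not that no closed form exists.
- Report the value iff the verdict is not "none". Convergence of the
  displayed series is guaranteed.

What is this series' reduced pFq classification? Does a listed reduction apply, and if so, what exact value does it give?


This is \frac{3}{8} * 2F1(\frac{2}{5}, 4; \frac{27}{10}; \frac{1}{2}) in reduced canonical form. Verdict: none here - no I1-I6 shape fits x = \frac{1}{2} with lower {\frac{27}{10}}.

Key observation: t_0 being \frac{3}{8}, the product of the first k integers (C = 3/8, x = 1/2) is k!.
Adjacent-term ratio: r(k) = \frac{1}{2} * (k+\frac{2}{5}) (k+4) / [(k+\frac{27}{10}) (k+1)] - rational in k, leading ratio \frac{1}{2}; with t_0 = \frac{3}{8}, classification follows.


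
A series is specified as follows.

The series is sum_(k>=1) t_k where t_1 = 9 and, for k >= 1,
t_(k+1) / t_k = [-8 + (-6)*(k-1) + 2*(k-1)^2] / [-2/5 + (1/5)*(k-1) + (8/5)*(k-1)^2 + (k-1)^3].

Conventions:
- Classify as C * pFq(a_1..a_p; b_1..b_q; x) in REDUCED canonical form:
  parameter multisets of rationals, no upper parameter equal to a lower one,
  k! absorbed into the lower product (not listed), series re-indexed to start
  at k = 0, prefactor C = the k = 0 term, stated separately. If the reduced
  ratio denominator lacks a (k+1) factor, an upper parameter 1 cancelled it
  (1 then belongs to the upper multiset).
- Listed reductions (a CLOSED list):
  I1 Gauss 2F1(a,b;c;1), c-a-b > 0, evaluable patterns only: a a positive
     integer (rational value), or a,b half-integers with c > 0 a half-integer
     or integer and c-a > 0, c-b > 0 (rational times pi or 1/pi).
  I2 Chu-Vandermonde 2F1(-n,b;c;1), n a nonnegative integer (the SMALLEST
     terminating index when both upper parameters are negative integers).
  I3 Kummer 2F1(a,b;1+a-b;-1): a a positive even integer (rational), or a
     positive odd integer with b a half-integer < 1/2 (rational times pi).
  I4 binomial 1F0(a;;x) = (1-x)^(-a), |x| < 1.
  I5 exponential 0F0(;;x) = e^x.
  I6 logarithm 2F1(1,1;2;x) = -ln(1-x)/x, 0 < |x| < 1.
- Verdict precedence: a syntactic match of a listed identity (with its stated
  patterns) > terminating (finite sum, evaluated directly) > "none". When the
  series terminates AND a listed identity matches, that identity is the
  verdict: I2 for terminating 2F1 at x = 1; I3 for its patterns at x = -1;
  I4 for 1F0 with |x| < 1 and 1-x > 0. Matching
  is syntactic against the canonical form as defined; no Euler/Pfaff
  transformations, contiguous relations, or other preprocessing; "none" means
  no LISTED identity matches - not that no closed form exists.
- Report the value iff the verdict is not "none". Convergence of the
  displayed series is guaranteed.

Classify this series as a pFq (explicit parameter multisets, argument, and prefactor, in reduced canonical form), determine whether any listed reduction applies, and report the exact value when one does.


Reduced: x = 2, 1F1, upper = {-4}, lower = {-2/5}, C = 9. Verdict: terminating at k = 4: the factor (-4)_k kills every later term; summing the 5 survivors is exact. Exact value: -1368/13.

Structural cue: x = 2 and the parameter 1 appears in both the upper and lower lists and cancels.
Adjacent-term ratio: r(k) = 2 * (k-4) / [(k-2/5) (k+1)] - rational in k. x = 2; t_0 = 9; negate the roots.


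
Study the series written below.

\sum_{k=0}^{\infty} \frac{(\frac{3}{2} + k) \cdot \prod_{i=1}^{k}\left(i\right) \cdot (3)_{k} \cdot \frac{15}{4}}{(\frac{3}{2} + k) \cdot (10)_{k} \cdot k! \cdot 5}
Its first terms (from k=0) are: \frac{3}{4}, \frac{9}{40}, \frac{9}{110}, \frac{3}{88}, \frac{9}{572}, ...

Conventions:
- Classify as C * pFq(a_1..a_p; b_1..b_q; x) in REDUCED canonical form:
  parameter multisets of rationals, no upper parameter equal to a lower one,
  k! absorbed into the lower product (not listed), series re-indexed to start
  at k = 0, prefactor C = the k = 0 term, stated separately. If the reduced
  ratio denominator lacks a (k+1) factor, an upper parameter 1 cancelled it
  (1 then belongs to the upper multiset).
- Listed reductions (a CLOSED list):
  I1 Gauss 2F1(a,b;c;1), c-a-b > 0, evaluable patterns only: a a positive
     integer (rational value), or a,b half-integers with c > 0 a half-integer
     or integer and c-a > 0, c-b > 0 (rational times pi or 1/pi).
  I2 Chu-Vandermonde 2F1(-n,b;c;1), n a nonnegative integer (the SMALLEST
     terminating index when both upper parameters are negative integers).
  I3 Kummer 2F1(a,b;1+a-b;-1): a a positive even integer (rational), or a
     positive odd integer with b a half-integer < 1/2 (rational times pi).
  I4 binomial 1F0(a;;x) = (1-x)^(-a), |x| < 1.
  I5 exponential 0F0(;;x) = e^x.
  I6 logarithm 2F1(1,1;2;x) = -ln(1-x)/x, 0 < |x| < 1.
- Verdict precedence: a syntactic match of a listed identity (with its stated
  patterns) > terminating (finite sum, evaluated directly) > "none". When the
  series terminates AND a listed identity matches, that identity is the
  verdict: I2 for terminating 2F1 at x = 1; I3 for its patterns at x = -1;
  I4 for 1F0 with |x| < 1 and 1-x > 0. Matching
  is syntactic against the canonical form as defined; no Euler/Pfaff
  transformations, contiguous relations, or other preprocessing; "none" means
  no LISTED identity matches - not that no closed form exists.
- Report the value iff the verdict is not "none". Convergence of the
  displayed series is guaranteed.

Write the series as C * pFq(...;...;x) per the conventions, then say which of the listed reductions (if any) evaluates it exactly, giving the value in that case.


This is \frac{3}{4} * 2F1(1, 3; 10; 1) in reduced canonical form. Verdict: Gauss (I1, integer-parameter pattern) fires (x = 1: the Gamma ratio telescopes since c-a-b = 6 > 0 and a = 1 in Z>0). Value: \frac{9}{8}.

Key observation: x = 1 and the constant factors (prefactor 3/4) combine into one prefactor.
Ratio: r(k) = 1 * (k+1) (k+3) / [(k+10) (k+1)] - rational in k, leading ratio 1; with t_0 = \frac{3}{4}, classification follows.


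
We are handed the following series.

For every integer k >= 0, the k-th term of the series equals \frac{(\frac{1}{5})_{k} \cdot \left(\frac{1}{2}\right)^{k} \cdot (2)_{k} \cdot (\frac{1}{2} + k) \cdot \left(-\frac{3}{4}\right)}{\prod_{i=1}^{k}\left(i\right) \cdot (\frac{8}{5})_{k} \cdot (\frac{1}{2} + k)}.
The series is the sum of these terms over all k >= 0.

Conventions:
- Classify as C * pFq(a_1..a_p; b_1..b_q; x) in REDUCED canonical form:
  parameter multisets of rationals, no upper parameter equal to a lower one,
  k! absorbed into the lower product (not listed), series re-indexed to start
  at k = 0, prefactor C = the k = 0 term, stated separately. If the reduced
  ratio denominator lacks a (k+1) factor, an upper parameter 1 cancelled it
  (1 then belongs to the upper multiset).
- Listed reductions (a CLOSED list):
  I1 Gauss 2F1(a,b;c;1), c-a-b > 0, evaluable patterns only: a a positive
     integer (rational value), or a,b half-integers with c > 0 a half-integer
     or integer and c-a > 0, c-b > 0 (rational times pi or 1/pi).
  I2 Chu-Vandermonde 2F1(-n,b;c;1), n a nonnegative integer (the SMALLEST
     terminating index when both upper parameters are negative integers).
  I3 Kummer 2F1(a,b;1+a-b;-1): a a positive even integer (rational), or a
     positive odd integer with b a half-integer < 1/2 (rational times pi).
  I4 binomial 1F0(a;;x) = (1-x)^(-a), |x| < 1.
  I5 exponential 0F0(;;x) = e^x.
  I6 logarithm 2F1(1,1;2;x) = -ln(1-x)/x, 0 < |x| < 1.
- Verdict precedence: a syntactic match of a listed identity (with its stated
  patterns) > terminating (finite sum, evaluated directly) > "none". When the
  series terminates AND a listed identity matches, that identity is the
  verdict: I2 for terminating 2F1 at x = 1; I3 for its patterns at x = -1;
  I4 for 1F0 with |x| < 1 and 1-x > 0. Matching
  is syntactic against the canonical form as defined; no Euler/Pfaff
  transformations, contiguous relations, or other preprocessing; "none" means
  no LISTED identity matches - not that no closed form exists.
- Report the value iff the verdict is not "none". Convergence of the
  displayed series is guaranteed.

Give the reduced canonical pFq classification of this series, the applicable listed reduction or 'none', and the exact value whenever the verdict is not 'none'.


This is -\frac{3}{4} * 2F1(\frac{1}{5}, 2; \frac{8}{5}; \frac{1}{2}) in reduced canonical form. Verdict: none. Every listed pattern misses the 2F1 form at \frac{1}{2}, upper {\frac{1}{5}, 2}.

First insight: x = \frac{1}{2} and the factor k + 1/2 cancels (top and bottom), leaving prefactor -3/4.
Adjacent-term ratio: r(k) = \frac{1}{2} * (k+\frac{1}{5}) (k+2) / [(k+\frac{8}{5}) (k+1)] - rational in k. x = \frac{1}{2}; t_0 = -\frac{3}{4}; negate the roots.


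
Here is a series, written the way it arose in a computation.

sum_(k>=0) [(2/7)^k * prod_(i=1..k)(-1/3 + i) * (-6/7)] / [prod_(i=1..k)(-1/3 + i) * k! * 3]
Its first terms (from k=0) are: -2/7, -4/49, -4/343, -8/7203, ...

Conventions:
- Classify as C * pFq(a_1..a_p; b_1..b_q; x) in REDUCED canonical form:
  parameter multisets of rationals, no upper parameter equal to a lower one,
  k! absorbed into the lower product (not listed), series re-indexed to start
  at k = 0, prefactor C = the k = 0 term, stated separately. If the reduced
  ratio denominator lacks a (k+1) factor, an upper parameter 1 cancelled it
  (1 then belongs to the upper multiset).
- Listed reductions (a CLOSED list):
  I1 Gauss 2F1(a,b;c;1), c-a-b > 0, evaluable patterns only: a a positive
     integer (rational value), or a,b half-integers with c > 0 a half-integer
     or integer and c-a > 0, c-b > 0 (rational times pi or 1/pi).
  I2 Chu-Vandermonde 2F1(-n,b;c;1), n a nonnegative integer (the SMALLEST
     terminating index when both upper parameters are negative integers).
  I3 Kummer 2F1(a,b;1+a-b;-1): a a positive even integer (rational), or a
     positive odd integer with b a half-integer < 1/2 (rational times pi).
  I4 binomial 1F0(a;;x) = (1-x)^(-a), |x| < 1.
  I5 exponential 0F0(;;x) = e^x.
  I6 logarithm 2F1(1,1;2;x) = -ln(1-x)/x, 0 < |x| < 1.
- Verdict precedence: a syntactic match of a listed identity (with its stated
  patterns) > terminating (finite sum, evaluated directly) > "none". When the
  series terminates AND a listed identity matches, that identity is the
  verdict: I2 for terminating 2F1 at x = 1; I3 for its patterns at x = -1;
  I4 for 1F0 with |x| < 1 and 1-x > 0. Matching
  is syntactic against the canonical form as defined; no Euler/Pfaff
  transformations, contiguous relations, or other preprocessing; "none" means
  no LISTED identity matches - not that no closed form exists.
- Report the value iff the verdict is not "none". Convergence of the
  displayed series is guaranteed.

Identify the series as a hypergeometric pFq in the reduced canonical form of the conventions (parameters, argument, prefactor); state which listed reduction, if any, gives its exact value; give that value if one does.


The tell: t_0 = -2/7 here, and the lower running product (C = -2/7, x = 2/7) is a rising factorial.
Term ratio: r(k) = (2/7) * 1 / [(k+1)] - rational; roots negated = parameters, x = (2/7), C = -2/7.

Canonical form: C = -2/7 times 0F0 with upper {-}, lower {-}, x = 2/7. Verdict at x = 2/7: exponential (I5) matches (the 0F0 exponential series at x = 2/7). Hence: (-2/7) * e^(2/7).


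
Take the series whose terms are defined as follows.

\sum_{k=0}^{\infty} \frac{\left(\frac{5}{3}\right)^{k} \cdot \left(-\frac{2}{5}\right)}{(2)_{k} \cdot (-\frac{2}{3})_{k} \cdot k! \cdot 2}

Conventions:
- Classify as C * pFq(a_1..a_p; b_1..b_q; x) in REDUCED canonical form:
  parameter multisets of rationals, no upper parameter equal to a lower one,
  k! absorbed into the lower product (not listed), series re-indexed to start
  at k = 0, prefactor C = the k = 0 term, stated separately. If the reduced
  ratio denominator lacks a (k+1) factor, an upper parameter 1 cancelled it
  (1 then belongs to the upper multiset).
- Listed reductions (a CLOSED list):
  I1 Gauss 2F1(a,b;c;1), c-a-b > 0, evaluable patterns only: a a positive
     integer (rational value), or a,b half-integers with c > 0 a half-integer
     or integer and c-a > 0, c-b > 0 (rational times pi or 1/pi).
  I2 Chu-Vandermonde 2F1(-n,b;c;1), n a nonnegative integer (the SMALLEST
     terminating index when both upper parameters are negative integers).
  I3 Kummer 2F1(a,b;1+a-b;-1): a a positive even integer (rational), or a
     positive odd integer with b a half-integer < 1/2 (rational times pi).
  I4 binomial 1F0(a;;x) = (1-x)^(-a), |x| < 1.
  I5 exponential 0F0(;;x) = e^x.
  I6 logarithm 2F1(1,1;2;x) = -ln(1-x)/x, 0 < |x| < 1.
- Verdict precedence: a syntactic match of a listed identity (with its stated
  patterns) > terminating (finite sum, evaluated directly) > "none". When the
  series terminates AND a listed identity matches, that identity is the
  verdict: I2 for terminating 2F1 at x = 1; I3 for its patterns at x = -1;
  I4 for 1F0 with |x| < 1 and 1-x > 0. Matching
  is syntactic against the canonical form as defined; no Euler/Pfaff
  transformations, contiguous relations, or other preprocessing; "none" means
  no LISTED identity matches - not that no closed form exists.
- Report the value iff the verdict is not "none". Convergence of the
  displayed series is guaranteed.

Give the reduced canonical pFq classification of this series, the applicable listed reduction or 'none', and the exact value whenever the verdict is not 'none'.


Classification (C = -\frac{1}{5}): 0F2 with upper {-}, lower {-\frac{2}{3}, 2}, argument x = \frac{5}{3}. Verdict: none - at argument \frac{5}{3} the multisets {-} ; {-\frac{2}{3}, 2} match no listed identity.

Key observation: t_0 being -\frac{1}{5}, the constant factors (C = -1/5, x = 5/3) combine into one prefactor.
Ratio: r(k) = \frac{5}{3} * 1 / [(k-\frac{2}{3}) (k+2) (k+1)] - rational in k, leading ratio \frac{5}{3}; with t_0 = -\frac{1}{5}, classification follows.


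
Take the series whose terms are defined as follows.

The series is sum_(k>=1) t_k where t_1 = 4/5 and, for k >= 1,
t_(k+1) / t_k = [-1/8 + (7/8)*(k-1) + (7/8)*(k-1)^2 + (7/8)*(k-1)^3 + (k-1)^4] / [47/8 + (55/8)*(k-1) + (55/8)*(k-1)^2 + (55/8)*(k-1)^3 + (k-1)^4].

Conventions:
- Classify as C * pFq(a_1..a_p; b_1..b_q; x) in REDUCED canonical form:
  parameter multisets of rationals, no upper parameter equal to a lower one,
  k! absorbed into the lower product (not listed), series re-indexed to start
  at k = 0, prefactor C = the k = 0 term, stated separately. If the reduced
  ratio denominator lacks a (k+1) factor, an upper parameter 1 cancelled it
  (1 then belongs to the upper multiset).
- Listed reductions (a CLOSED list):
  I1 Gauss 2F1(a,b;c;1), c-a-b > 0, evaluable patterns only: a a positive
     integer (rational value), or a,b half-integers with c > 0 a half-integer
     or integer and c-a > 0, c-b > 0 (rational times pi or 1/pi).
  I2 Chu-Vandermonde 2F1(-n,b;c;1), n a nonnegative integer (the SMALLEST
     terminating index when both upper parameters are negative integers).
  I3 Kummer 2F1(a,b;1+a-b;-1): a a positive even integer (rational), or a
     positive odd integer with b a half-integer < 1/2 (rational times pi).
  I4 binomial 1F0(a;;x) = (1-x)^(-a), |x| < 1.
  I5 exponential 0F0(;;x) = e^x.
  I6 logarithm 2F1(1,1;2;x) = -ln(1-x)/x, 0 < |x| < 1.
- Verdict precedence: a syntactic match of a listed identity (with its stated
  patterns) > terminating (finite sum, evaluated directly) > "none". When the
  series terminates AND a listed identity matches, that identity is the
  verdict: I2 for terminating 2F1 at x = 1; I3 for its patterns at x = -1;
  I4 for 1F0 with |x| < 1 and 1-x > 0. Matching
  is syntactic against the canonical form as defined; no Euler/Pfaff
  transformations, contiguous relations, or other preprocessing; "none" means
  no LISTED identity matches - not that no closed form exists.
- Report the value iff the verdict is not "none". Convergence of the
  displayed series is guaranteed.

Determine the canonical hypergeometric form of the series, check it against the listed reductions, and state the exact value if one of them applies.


At argument 1: a 2F1 with upper {-1/8, 1}, lower {47/8}, scaled by C = 4/5. Verdict: the Gauss summation I1 fires (x = 1: the Gamma ratio telescopes since c-a-b = 5 > 0 and a = 1 in Z>0). Its exact value is 39/50.

Key observation: with t_0 = 4/5, factor the ratio over Q (C = 4/5): negated roots = parameters.
Consecutive-term ratio: r(k) = 1 * (k-1/8) (k+1) / [(k+47/8) (k+1)] - poly over poly, x = 1 from leading terms; C = 4/5 at k = 0.


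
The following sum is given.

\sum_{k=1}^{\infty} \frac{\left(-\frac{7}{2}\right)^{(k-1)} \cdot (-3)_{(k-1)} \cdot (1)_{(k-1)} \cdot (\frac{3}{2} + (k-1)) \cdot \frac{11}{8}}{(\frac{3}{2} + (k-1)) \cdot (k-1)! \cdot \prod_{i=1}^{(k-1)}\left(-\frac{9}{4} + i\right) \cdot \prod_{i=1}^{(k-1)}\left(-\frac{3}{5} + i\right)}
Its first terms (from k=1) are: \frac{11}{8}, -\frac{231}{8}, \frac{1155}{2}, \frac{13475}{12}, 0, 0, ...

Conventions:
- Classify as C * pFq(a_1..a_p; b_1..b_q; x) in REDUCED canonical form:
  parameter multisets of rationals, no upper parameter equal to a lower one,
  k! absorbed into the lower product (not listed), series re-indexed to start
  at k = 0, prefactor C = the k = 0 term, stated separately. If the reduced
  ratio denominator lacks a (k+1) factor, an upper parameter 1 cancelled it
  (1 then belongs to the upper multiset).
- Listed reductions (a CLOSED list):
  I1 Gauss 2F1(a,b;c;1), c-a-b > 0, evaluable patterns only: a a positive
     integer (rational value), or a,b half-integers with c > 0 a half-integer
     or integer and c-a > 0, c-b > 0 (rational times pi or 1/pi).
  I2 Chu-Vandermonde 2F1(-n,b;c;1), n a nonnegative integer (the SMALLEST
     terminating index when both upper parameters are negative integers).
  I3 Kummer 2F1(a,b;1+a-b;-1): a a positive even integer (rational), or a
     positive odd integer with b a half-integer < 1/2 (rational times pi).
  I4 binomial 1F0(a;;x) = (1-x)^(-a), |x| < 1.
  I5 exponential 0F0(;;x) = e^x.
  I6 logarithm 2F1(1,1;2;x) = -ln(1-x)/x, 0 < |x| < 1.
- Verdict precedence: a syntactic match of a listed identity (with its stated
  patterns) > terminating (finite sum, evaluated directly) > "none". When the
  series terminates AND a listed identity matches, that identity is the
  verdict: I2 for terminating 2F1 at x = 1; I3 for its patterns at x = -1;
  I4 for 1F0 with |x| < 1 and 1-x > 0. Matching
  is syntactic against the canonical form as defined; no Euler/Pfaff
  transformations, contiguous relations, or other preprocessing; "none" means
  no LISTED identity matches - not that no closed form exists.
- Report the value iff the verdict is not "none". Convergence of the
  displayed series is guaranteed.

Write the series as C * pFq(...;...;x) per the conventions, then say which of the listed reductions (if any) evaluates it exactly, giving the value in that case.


Prefactor \frac{11}{8}, argument -\frac{7}{2}: 2F2 with upper {-3, 1} over lower {-\frac{5}{4}, \frac{2}{5}}. Verdict: terminating. With -3 upstairs the series is a 4-term polynomial sum; evaluated term by term. Hence: \frac{20075}{12}.

Structural cue: t_0 = \frac{11}{8} here, and the lower running product (C = 11/8) is a rising factorial.
Term ratio: r(k) = -\frac{7}{2} * (k-3) (k+1) / [(k-\frac{5}{4}) (k+\frac{2}{5}) (k+1)] - rational in k, leading ratio -\frac{7}{2}; with t_0 = \frac{11}{8}, classification follows.


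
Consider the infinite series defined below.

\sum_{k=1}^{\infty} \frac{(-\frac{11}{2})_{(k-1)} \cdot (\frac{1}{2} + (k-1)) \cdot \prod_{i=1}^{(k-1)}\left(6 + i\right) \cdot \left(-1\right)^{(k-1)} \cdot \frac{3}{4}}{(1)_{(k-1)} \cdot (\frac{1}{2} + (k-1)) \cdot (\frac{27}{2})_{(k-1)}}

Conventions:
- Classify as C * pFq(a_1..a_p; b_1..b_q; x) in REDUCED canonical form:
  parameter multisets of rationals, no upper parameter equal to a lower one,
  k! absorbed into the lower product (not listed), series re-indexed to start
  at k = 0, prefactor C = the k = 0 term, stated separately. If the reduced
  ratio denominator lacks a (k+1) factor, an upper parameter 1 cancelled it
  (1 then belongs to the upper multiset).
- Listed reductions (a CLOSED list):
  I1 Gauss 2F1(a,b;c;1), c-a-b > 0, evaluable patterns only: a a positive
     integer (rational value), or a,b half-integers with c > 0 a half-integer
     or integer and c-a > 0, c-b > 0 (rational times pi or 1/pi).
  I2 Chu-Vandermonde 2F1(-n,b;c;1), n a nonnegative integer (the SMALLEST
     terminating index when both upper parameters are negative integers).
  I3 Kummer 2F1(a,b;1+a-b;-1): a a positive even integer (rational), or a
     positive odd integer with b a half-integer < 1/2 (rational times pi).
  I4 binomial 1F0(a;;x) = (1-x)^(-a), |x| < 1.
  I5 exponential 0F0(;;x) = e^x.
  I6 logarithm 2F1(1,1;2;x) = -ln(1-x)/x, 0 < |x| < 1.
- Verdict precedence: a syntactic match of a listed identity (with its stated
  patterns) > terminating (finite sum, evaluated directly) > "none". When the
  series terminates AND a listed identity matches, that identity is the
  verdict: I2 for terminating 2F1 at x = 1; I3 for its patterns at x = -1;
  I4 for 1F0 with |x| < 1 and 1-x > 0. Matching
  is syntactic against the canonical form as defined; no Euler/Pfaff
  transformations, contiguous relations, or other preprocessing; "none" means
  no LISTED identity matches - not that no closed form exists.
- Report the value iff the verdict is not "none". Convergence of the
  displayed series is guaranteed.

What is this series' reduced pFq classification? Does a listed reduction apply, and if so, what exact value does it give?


Key step: t_0 = \frac{3}{4} here, and (1)_k (C = 3/4) is k! itself.
Consecutive-term ratio: r(k) = -1 * (k-\frac{11}{2}) (k+7) / [(k+\frac{27}{2}) (k+1)] - rational in k, leading ratio -1; with t_0 = \frac{3}{4}, classification follows.

The series (x = -1) is 2F1: upper {-\frac{11}{2}, 7}, lower {\frac{27}{2}}, prefactor \frac{3}{4}. Verdict: this is Kummer's theorem (I3) (x = -1; c = \frac{27}{2} equals 1+a-b for upper {-\frac{11}{2}, 7}: listed pattern). Hence: \frac{2788660875}{1073741824} \cdot \pi.


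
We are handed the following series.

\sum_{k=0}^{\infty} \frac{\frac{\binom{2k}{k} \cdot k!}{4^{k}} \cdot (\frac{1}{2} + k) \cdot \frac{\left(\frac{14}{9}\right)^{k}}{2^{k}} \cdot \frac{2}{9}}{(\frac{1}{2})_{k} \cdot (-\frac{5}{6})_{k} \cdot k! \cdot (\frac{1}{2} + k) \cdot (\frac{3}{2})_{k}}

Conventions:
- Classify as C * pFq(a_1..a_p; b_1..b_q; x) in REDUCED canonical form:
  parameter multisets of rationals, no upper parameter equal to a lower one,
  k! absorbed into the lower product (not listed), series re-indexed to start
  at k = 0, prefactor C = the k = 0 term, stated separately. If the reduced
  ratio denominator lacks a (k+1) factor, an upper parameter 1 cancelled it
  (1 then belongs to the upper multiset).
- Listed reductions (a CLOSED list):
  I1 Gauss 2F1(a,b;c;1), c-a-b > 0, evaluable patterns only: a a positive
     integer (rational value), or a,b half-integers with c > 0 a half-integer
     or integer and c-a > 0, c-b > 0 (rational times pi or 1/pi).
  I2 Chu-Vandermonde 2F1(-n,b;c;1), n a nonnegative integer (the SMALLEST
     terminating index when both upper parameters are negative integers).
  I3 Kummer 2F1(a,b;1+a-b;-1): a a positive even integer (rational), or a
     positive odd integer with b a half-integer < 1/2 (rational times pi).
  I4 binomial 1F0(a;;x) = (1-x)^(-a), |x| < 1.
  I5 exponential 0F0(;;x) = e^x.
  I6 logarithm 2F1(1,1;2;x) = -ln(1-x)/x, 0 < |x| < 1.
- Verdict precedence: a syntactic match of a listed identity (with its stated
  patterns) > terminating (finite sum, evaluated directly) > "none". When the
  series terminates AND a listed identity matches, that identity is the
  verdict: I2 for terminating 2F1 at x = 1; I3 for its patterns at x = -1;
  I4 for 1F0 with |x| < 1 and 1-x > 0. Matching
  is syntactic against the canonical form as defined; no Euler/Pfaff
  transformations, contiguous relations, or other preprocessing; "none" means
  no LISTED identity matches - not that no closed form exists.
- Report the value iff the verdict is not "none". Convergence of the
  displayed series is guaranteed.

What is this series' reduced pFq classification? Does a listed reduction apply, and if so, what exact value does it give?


First insight: t_0 being \frac{2}{9}, the parameter 1/2 appears in both the upper and lower lists and cancels (alongside the other common factor).
Step ratio: r(k) = \frac{7}{9} * 1 / [(k-\frac{5}{6}) (k+\frac{3}{2}) (k+1)] - poly over poly, x = \frac{7}{9} from leading terms; C = \frac{2}{9} at k = 0.

Canonical form: C = \frac{2}{9} times 0F2 with upper {-}, lower {-\frac{5}{6}, \frac{3}{2}}, x = \frac{7}{9}. Verdict: none. No listed pattern accepts 0F2(-; -\frac{5}{6}, \frac{3}{2}; \frac{7}{9}).


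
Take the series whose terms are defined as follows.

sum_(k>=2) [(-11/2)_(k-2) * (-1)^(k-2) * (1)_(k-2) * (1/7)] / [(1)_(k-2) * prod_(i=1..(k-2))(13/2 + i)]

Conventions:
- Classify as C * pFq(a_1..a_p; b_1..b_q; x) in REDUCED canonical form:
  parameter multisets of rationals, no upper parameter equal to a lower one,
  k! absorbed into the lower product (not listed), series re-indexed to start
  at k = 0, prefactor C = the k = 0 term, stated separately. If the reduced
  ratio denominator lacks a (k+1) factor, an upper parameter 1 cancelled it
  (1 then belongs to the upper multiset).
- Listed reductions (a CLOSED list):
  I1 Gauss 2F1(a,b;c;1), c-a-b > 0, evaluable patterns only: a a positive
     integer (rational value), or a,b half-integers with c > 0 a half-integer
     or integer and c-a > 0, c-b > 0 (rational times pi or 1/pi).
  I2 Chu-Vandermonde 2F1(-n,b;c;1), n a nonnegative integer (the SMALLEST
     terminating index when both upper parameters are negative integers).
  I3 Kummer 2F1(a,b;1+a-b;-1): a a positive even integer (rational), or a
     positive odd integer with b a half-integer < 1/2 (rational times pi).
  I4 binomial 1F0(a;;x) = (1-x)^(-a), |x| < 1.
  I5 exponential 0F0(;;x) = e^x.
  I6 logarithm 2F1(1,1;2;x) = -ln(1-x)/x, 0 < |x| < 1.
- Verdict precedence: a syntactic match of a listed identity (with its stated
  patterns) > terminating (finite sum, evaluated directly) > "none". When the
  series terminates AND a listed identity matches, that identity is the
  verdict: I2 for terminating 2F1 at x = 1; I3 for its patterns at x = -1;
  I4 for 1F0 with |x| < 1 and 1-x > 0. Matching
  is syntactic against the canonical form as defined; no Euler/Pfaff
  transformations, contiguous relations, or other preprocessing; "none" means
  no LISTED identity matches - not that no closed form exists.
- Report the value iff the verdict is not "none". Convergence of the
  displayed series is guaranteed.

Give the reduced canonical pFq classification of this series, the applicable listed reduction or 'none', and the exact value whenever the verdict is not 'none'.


The series (x = -1) is 2F1: upper {-11/2, 1}, lower {15/2}, prefactor 1/7. Verdict: the Kummer evaluation I3 fires (x = -1; c = 15/2 equals 1+a-b for upper {-11/2, 1}: listed pattern). Value: (429/4096) * pi.

Key observation: t_0 being 1/7, (1)_k (C = 1/7) is k! itself.
Adjacent-term ratio: r(k) = (-1) * (k-11/2) (k+1) / [(k+15/2) (k+1)] - rational in k, leading ratio (-1); with t_0 = 1/7, classification follows.


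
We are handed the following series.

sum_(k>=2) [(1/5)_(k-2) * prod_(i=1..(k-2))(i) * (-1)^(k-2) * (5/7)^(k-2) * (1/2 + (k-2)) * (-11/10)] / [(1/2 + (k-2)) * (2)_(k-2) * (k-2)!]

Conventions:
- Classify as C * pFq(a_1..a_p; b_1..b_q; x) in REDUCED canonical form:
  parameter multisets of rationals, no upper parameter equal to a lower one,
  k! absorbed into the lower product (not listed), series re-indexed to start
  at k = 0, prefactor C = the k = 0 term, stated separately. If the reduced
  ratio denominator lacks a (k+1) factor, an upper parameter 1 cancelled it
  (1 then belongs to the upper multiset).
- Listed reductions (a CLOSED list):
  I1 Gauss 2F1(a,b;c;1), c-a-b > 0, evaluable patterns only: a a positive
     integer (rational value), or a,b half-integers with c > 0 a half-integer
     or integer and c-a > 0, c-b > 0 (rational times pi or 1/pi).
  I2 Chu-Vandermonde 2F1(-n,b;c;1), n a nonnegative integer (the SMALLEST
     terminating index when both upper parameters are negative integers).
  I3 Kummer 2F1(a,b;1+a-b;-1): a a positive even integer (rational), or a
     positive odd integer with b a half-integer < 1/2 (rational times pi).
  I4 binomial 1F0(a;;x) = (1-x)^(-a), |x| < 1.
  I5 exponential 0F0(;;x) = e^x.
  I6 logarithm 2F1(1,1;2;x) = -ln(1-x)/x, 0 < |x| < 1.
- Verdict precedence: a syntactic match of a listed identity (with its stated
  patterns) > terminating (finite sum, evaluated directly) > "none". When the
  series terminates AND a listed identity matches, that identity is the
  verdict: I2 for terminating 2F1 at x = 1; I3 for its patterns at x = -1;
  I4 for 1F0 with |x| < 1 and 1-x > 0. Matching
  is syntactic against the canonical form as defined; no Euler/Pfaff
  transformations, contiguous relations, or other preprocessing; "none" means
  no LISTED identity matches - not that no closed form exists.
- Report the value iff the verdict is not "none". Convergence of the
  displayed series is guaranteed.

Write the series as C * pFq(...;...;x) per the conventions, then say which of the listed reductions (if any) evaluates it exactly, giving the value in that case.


Prefactor -11/10, argument -5/7: 2F1 with upper {1/5, 1} over lower {2}. Verdict: none. A 2F1 with upper {1/5, 1} fits none of I1-I6 at x = -5/7; the sum runs forever.

First insight: t_0 = -11/10 here, and the factor k + 1/2 cancels (top and bottom), leaving prefactor -11/10.
Step ratio: r(k) = (-5/7) * (k+1/5) (k+1) / [(k+2) (k+1)] - rational in k, leading ratio (-5/7); with t_0 = -11/10, classification follows.


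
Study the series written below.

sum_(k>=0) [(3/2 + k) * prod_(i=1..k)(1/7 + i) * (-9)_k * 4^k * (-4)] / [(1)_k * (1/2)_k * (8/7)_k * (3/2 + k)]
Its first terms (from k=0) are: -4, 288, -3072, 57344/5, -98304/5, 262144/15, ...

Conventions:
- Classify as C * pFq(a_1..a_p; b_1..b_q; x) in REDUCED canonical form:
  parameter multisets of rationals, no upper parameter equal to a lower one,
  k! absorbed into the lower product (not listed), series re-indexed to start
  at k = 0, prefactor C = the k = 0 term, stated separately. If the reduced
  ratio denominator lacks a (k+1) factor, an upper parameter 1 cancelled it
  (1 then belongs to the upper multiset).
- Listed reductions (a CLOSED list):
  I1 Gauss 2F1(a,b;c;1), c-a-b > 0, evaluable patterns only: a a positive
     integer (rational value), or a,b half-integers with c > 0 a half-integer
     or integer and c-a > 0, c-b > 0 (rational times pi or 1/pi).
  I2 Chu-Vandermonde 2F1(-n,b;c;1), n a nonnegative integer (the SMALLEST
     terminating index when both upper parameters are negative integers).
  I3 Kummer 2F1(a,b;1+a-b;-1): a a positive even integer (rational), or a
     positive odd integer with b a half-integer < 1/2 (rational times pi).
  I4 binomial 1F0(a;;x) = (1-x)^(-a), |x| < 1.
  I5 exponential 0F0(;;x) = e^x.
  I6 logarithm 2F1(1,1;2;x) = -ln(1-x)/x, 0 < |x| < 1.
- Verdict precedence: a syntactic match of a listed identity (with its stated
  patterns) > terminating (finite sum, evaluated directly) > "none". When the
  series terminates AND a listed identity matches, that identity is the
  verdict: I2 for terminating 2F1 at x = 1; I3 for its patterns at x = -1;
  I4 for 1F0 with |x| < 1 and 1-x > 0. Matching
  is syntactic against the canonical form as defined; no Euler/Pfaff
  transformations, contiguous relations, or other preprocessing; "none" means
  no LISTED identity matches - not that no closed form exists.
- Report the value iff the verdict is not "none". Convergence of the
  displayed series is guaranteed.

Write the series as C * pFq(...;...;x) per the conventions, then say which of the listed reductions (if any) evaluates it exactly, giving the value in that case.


x = 4 here; the reduced form reads 1F1, upper {-9}, lower {1/2}, C = -4. Verdict: terminating. With -9 upstairs the series is a 10-term polynomial sum; evaluated term by term. Exact value: -170444564/6891885.

Key step: from the first term -4: the parameter 8/7 appears in both the upper and lower lists and cancels (alongside the other common factor).
Step ratio: r(k) = 4 * (k-9) / [(k+1/2) (k+1)] - rational; roots negated = parameters, x = 4, C = -4.


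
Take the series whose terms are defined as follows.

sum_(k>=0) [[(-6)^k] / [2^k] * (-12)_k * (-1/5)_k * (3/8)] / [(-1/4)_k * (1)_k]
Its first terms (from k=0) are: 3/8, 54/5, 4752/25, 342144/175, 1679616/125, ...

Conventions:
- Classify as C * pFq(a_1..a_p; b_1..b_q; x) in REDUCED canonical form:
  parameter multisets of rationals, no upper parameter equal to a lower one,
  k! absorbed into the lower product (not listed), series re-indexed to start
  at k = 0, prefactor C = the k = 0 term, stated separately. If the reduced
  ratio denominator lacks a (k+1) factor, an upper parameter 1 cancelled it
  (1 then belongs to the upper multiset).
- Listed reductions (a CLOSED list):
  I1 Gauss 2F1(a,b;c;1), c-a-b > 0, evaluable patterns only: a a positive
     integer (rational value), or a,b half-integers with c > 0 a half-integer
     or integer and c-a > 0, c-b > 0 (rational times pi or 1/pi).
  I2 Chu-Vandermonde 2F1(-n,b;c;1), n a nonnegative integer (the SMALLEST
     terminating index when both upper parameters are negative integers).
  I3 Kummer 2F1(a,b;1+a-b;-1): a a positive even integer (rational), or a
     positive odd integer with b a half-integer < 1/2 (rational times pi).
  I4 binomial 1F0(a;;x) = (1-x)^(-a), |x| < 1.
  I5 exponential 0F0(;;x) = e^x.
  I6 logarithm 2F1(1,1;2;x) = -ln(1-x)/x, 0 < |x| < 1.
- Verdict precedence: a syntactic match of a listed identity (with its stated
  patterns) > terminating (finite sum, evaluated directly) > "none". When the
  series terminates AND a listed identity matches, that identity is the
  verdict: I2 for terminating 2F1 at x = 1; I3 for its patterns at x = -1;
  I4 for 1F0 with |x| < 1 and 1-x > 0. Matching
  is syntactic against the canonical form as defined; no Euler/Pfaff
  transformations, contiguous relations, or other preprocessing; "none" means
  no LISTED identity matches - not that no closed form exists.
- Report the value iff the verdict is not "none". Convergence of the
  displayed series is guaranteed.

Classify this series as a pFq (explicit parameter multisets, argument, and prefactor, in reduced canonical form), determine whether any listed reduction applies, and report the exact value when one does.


Prefactor 3/8, argument -3: 2F1 with upper {-12, -1/5} over lower {-1/4}. Verdict: terminating - upper parameter -12 makes this a finite sum (last index 12), evaluated exactly. Value: 8807324745735057404481/1497021484375000.

The tell: with t_0 = 3/8, (1)_k (prefactor 3/8) is k! itself.
Term ratio: r(k) = (-3) * (k-12) (k-1/5) / [(k-1/4) (k+1)] - poly over poly, x = (-3) from leading terms; C = 3/8 at k = 0.
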